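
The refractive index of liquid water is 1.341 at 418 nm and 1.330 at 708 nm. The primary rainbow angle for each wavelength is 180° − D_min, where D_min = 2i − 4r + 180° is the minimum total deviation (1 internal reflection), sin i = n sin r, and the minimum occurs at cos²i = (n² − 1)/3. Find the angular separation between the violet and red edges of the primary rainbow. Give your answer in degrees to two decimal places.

At 418 nm (n = 1.341): cos²i = 0.26609 → i = 58.946°, r = 39.705°, D_min = 139.071°, rainbow angle = 40.929°.
At 708 nm (n = 1.330): cos²i = 0.25630 → i = 59.585°, r = 40.422°, D_min = 137.484°, rainbow angle = 42.516°.
Angular width = |40.929° − 42.516°| = 1.588°.

1.59°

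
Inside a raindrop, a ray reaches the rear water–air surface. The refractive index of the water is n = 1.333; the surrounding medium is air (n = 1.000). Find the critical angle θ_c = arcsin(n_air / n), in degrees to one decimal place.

sin θ_c = n_air / n = 1.000 / 1.333 = 0.7502.
θ_c = arcsin(0.7502) = 48.61°.

48.6°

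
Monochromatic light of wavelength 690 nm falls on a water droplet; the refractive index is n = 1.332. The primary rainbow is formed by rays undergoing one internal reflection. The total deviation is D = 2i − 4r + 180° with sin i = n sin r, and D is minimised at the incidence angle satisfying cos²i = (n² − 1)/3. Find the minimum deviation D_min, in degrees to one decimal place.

137.8°

cos²i = (1.77422 − 1)/3 = 0.25807; i = arccos(0.50801) = 59.469°.
sin r = sin 59.469°/1.332 = 0.64666; r = 40.290°.
D_min = 2·59.469° − 4·40.290° + 180° = 137.776°.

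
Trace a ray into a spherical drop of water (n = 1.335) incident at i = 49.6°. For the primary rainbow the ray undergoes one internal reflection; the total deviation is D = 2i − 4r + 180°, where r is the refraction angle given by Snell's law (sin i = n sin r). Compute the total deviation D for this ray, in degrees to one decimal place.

140.1°

sin r = sin 49.6° / 1.335 = 0.7615/1.335 = 0.5704; r = 34.78°.
D = 2·49.6° − 4·34.78° + 180° = 99.20° − 139.12° + 180° = 140.08°.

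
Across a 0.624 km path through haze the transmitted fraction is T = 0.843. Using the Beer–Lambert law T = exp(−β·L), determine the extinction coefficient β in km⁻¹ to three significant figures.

Beer–Lambert: T = exp(−βL) ⇒ β = −ln(T)/L = −ln(0.843)/0.624 = 0.1708/0.624 = 0.2737 km⁻¹.

0.274 km⁻¹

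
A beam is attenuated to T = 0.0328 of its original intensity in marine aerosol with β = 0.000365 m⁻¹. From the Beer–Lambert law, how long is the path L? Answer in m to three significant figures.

9360 m

Beer–Lambert: T = exp(−βL) ⇒ L = −ln(T)/β = −ln(0.0328)/0.000365 = 3.4173/0.000365 = 9363 m.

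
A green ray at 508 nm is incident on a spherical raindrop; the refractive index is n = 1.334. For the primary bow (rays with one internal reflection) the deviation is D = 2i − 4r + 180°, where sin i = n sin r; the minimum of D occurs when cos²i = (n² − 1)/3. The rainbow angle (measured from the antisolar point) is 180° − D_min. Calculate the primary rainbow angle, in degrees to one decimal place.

41.9°

cos²i = (1.77956 − 1)/3 = 0.25985; i = arccos(0.50976) = 59.352°.
sin r = sin 59.352°/1.334 = 0.64492; r = 40.159°.
D_min = 2·59.352° − 4·40.159° + 180° = 138.067°.
Rainbow angle = 180° − D_min = 41.933°.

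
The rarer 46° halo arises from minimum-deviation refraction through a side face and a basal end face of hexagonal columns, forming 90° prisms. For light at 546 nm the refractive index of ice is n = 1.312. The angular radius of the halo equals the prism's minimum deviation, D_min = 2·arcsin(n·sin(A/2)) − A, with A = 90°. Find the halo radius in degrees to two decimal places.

46.17°

n·sin(A/2) = 1.312 × sin 45° = 1.312 × 0.7071 = 0.9277.
D_min = 2·arcsin(0.9277) − 90° = 2 × 68.083° − 90° = 46.166°.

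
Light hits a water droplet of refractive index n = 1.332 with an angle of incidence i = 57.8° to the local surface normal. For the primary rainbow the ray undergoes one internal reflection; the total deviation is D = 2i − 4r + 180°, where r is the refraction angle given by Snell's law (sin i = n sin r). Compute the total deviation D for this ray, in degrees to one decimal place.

137.8°

sin r = sin 57.8° / 1.332 = 0.8462/1.332 = 0.6353; r = 39.44°.
D = 2·57.8° − 4·39.44° + 180° = 115.60° − 157.76° + 180° = 137.84°.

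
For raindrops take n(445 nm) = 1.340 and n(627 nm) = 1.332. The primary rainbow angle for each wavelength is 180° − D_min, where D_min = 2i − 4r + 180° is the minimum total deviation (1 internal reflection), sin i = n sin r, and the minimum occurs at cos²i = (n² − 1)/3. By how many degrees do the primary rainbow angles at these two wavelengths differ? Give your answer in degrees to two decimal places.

At 445 nm (n = 1.340): cos²i = 0.26520 → i = 59.004°, r = 39.770°, D_min = 138.929°, rainbow angle = 41.071°.
At 627 nm (n = 1.332): cos²i = 0.25807 → i = 59.469°, r = 40.290°, D_min = 137.776°, rainbow angle = 42.224°.
Angular width = |41.071° − 42.224°| = 1.153°.

1.15°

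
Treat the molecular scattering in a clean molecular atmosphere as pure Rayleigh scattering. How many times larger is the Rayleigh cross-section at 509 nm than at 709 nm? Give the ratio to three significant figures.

Rayleigh scattering ∝ λ⁻⁴, so the ratio of coefficients is the inverse fourth power of the wavelength ratio.
σ(509)/σ(709) = (709/509)⁴ = (1.3929)⁴ = 3.765.

3.76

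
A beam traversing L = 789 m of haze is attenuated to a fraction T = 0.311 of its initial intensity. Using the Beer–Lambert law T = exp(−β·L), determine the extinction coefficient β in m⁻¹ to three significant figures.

Beer–Lambert: T = exp(−βL) ⇒ β = −ln(T)/L = −ln(0.311)/789 = 1.1680/789 = 0.00148 m⁻¹.

0.00148 m⁻¹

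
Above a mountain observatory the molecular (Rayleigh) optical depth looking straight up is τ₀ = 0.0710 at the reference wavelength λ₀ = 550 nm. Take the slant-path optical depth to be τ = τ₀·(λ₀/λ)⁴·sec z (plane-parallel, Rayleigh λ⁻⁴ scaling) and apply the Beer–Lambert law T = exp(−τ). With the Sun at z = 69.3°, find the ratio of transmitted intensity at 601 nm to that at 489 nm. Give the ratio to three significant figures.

Airmass: sec 69.3° = 2.8291.
τ(601 nm) = 0.0710 × (550/601)⁴ × 2.8291 = 0.0710 × 0.7014 × 2.8291 = 0.1409.
τ(489 nm) = 0.0710 × (550/489)⁴ × 2.8291 = 0.0710 × 1.6004 × 2.8291 = 0.3215.
T(601)/T(489) = exp(τ_B − τ_A) = exp(0.1806) = 1.1979.

1.20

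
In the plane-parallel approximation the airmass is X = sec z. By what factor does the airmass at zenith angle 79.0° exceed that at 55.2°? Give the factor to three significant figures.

X(79.0°)/X(55.2°) = sec 79.0° / sec 55.2° = cos 55.2° / cos 79.0° = 0.5707/0.1908 = 2.9910.

2.99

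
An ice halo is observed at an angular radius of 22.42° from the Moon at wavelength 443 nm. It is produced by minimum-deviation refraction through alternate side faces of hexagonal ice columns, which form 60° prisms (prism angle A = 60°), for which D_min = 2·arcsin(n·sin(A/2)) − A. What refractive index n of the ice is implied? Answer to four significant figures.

1.318

Rearranging: n = sin((D_min + A)/2) / sin(A/2).
(D_min + A)/2 = (22.42° + 60°)/2 = 41.210°.
n = sin 41.210° / sin 30° = 0.6588 / 0.5000 = 1.3176.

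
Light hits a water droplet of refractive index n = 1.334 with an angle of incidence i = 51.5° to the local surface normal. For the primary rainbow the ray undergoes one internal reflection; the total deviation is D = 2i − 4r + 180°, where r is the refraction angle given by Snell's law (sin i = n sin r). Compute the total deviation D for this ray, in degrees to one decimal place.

sin r = sin 51.5° / 1.334 = 0.7826/1.334 = 0.5867; r = 35.92°.
D = 2·51.5° − 4·35.92° + 180° = 103.00° − 143.68° + 180° = 139.32°.

139.3°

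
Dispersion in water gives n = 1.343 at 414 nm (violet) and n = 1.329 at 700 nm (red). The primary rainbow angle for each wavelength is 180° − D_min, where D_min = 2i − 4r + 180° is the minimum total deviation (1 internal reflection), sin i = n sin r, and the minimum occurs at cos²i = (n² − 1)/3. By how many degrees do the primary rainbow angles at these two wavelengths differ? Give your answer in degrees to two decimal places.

2.02°

At 414 nm (n = 1.343): cos²i = 0.26788 → i = 58.830°, r = 39.577°, D_min = 139.354°, rainbow angle = 40.646°.
At 700 nm (n = 1.329): cos²i = 0.25541 → i = 59.643°, r = 40.487°, D_min = 137.337°, rainbow angle = 42.663°.
Angular width = |40.646° − 42.663°| = 2.017°.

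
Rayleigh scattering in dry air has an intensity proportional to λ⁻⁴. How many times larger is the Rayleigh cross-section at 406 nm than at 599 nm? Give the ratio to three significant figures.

4.74

Rayleigh scattering ∝ λ⁻⁴, so the ratio of coefficients is the inverse fourth power of the wavelength ratio.
σ(406)/σ(599) = (599/406)⁴ = (1.4754)⁴ = 4.738.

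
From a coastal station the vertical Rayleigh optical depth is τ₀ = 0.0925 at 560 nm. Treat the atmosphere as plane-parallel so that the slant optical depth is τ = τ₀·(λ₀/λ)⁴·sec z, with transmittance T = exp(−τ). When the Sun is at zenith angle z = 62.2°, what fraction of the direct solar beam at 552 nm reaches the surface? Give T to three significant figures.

0.811

sec 62.2° = 2.1441.
τ = 0.0925 × (560/552)⁴ × 2.1441 = 0.0925 × 1.0592 × 2.1441 = 0.2101.
T = exp(−0.2101) = 0.8105.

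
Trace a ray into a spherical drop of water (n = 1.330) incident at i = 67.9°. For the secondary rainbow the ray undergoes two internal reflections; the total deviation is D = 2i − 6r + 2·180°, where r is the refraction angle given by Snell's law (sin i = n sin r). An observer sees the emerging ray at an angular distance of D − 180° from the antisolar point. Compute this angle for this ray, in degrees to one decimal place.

sin r = sin 67.9° / 1.330 = 0.9265/1.330 = 0.6966; r = 44.16°.
D = 2·67.9° − 6·44.16° + 2·180° = 135.80° − 264.95° + 360° = 230.85°.
Angle from antisolar point = D − 180° = 50.85°.

50.9°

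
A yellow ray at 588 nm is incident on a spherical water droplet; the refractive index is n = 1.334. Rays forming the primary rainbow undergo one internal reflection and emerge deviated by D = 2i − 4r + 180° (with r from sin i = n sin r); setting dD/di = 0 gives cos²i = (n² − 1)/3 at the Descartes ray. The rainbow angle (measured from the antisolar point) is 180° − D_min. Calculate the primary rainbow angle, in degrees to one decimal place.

41.9°

cos²i = (1.77956 − 1)/3 = 0.25985; i = arccos(0.50976) = 59.352°.
sin r = sin 59.352°/1.334 = 0.64492; r = 40.159°.
D_min = 2·59.352° − 4·40.159° + 180° = 138.067°.
Rainbow angle = 180° − D_min = 41.933°.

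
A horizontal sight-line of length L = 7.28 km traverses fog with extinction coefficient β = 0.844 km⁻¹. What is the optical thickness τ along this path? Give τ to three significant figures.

6.14

τ = β·L = 0.844 × 7.28 = 6.1443.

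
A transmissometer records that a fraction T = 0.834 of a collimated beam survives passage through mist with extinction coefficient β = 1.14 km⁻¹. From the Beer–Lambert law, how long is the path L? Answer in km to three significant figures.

0.159 km

Beer–Lambert: T = exp(−βL) ⇒ L = −ln(T)/β = −ln(0.834)/1.14 = 0.1815/1.14 = 0.1592 km.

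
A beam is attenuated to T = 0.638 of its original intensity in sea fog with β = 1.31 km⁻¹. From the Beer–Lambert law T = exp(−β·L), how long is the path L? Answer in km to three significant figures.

0.343 km

Beer–Lambert: T = exp(−βL) ⇒ L = −ln(T)/β = −ln(0.638)/1.31 = 0.4494/1.31 = 0.3431 km.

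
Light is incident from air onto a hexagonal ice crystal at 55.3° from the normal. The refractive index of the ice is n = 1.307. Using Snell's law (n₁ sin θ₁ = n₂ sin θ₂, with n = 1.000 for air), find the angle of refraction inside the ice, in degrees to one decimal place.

39.0°

Snell: sin θ_r = sin θ_i / n = sin 55.3° / 1.307 = 0.8221 / 1.307 = 0.6290.
θ_r = arcsin(0.6290) = 38.98°.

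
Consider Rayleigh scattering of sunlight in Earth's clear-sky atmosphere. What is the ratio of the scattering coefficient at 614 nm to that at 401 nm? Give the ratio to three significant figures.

Rayleigh scattering ∝ λ⁻⁴, so the ratio of coefficients is the inverse fourth power of the wavelength ratio.
σ(614)/σ(401) = (401/614)⁴ = (0.6531)⁴ = 0.1819.

0.182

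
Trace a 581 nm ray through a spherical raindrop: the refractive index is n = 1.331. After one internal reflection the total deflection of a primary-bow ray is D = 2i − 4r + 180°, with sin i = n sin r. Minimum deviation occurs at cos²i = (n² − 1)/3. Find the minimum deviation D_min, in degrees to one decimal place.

137.6°

cos²i = (1.77156 − 1)/3 = 0.25719; i = arccos(0.50714) = 59.527°.
sin r = sin 59.527°/1.331 = 0.64753; r = 40.356°.
D_min = 2·59.527° − 4·40.356° + 180° = 137.630°.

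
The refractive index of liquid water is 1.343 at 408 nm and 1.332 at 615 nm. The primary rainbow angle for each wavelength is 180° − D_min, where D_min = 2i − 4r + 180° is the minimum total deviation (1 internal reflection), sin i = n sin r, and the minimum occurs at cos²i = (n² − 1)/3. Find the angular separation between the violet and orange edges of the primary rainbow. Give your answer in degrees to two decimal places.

1.58°

At 408 nm (n = 1.343): cos²i = 0.26788 → i = 58.830°, r = 39.577°, D_min = 139.354°, rainbow angle = 40.646°.
At 615 nm (n = 1.332): cos²i = 0.25807 → i = 59.469°, r = 40.290°, D_min = 137.776°, rainbow angle = 42.224°.
Angular width = |40.646° − 42.224°| = 1.578°.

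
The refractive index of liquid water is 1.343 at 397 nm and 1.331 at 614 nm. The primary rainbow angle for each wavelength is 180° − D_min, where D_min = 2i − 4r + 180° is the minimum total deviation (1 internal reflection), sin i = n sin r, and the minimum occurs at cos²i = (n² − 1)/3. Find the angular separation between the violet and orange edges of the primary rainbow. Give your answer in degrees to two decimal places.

1.72°

At 397 nm (n = 1.343): cos²i = 0.26788 → i = 58.830°, r = 39.577°, D_min = 139.354°, rainbow angle = 40.646°.
At 614 nm (n = 1.331): cos²i = 0.25719 → i = 59.527°, r = 40.356°, D_min = 137.630°, rainbow angle = 42.370°.
Angular width = |40.646° − 42.370°| = 1.724°.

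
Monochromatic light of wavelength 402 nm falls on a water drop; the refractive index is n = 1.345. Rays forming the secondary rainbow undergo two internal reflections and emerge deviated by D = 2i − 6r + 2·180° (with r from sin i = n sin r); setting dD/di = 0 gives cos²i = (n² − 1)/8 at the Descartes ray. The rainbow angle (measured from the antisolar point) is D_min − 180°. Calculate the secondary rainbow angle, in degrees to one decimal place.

54.0°

cos²i = (1.80902 − 1)/8 = 0.10113; i = arccos(0.31801) = 71.458°.
sin r = sin 71.458°/1.345 = 0.70490; r = 44.821°.
D_min = 2·71.458° − 6·44.821° + 360° = 233.987°.
Rainbow angle = D_min − 180° = 53.987°.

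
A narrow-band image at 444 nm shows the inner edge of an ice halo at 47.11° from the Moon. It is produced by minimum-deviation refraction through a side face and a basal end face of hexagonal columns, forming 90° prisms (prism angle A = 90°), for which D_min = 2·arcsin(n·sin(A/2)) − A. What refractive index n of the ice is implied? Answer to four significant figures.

Rearranging: n = sin((D_min + A)/2) / sin(A/2).
(D_min + A)/2 = (47.11° + 90°)/2 = 68.555°.
n = sin 68.555° / sin 45° = 0.9308 / 0.7071 = 1.3163.

1.316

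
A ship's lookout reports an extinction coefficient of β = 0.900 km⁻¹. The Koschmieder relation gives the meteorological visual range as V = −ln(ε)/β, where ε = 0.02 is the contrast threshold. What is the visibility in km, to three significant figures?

V = −ln(0.02) / 0.900 = 3.912 / 0.900 = 4.3467 km.

4.35 km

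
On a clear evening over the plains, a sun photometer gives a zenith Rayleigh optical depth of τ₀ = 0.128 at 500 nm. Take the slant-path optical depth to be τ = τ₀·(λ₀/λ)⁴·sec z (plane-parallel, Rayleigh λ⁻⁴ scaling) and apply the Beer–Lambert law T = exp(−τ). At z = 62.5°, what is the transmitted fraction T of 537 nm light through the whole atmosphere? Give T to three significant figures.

0.812

sec 62.5° = 2.1657.
τ = 0.128 × (500/537)⁴ × 2.1657 = 0.128 × 0.7516 × 2.1657 = 0.2083.
T = exp(−0.2083) = 0.8119.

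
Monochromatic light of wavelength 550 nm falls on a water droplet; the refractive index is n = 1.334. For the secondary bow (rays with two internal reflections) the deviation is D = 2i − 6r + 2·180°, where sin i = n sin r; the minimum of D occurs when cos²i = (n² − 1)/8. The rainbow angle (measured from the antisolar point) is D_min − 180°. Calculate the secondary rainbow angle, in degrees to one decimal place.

51.2°

cos²i = (1.77956 − 1)/8 = 0.09744; i = arccos(0.31216) = 71.810°.
sin r = sin 71.810°/1.334 = 0.71217; r = 45.411°.
D_min = 2·71.810° − 6·45.411° + 360° = 231.153°.
Rainbow angle = D_min − 180° = 51.153°.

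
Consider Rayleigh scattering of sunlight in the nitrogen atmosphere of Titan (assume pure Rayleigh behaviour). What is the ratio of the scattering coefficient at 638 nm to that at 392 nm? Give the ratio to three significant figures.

0.143

Rayleigh scattering ∝ λ⁻⁴, so the ratio of coefficients is the inverse fourth power of the wavelength ratio.
σ(638)/σ(392) = (392/638)⁴ = (0.6144)⁴ = 0.1425.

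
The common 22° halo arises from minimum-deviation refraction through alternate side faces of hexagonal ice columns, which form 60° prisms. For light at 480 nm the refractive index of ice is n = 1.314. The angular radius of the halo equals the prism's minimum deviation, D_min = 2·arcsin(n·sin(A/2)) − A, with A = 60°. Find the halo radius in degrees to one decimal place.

22.1°

n·sin(A/2) = 1.314 × sin 30° = 1.314 × 0.5000 = 0.6570.
D_min = 2·arcsin(0.6570) − 60° = 2 × 41.071° − 60° = 22.143°.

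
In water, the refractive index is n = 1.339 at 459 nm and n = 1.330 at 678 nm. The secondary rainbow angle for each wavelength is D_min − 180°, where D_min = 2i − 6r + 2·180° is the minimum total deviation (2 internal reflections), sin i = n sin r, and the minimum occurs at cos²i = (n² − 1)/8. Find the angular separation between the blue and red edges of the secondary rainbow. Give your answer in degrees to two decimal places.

At 459 nm (n = 1.339): cos²i = 0.09912 → i = 71.650°, r = 45.141°, D_min = 232.451°, rainbow angle = 52.451°.
At 678 nm (n = 1.330): cos²i = 0.09611 → i = 71.940°, r = 45.630°, D_min = 230.101°, rainbow angle = 50.101°.
Angular width = |52.451° − 50.101°| = 2.350°.

2.35°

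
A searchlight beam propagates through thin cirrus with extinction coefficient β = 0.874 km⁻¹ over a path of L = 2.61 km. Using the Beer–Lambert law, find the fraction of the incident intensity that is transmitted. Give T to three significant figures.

τ = β·L = 0.874 × 2.61 = 2.2811.
T = exp(−2.2811) = 0.1022.

0.102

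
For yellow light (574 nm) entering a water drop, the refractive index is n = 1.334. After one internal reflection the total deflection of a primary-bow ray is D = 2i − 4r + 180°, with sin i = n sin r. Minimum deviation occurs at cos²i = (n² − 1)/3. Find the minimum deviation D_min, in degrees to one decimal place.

cos²i = (1.77956 − 1)/3 = 0.25985; i = arccos(0.50976) = 59.352°.
sin r = sin 59.352°/1.334 = 0.64492; r = 40.159°.
D_min = 2·59.352° − 4·40.159° + 180° = 138.067°.

138.1°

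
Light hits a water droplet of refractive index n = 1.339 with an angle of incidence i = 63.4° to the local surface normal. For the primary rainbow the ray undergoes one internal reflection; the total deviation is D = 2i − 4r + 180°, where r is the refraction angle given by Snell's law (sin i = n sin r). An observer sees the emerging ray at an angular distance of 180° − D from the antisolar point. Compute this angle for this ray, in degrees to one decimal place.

sin r = sin 63.4° / 1.339 = 0.8942/1.339 = 0.6678; r = 41.90°.
D = 2·63.4° − 4·41.90° + 180° = 126.80° − 167.58° + 180° = 139.22°.
Angle from antisolar point = 180° − D = 40.78°.

40.8°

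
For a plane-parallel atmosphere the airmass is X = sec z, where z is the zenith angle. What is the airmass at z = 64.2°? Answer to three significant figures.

X = sec z = 1/cos 64.2° = 1/0.4352 = 2.2976.

2.30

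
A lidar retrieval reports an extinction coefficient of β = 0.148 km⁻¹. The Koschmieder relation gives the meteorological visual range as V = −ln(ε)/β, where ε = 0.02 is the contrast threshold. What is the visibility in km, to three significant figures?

26.4 km

V = −ln(0.02) / 0.148 = 3.912 / 0.148 = 26.4326 km.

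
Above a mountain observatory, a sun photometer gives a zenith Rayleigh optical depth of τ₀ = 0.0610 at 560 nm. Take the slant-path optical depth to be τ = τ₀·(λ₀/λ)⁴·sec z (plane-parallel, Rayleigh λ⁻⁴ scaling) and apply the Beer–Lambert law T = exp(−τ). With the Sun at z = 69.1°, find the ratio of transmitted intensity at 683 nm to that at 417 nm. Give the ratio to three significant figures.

Airmass: sec 69.1° = 2.8032.
τ(683 nm) = 0.0610 × (560/683)⁴ × 2.8032 = 0.0610 × 0.4519 × 2.8032 = 0.0773.
τ(417 nm) = 0.0610 × (560/417)⁴ × 2.8032 = 0.0610 × 3.2524 × 2.8032 = 0.5561.
T(683)/T(417) = exp(τ_B − τ_A) = exp(0.4789) = 1.6142.

1.61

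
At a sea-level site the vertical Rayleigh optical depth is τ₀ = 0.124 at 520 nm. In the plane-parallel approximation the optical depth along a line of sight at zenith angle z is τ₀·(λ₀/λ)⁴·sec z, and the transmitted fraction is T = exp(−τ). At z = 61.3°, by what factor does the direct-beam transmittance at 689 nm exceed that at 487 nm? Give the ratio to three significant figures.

1.29

Airmass: sec 61.3° = 2.0824.
τ(689 nm) = 0.124 × (520/689)⁴ × 2.0824 = 0.124 × 0.3244 × 2.0824 = 0.0838.
τ(487 nm) = 0.124 × (520/487)⁴ × 2.0824 = 0.124 × 1.2999 × 2.0824 = 0.3356.
T(689)/T(487) = exp(τ_B − τ_A) = exp(0.2519) = 1.2864.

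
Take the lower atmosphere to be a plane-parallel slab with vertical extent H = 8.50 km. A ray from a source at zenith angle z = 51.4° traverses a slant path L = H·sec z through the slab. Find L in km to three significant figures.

sec z = 1/cos 51.4° = 1.6029.
L = 8.50 × 1.6029 = 13.624 km.

13.6 km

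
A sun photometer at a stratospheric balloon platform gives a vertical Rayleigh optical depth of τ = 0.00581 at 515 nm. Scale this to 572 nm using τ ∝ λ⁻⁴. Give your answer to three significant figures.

0.00382

τ(572 nm) = τ(515 nm) × (515/572)⁴ = 0.00581 × (0.9003)⁴ = 0.00581 × 0.6571 = 0.0038.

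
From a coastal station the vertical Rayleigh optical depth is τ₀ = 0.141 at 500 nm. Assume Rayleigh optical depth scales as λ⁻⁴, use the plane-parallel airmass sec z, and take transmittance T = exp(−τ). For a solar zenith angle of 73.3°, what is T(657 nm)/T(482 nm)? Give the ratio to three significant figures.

1.50

Airmass: sec 73.3° = 3.4799.
τ(657 nm) = 0.141 × (500/657)⁴ × 3.4799 = 0.141 × 0.3354 × 3.4799 = 0.1646.
τ(482 nm) = 0.141 × (500/482)⁴ × 3.4799 = 0.141 × 1.1580 × 3.4799 = 0.5682.
T(657)/T(482) = exp(τ_B − τ_A) = exp(0.4036) = 1.4972.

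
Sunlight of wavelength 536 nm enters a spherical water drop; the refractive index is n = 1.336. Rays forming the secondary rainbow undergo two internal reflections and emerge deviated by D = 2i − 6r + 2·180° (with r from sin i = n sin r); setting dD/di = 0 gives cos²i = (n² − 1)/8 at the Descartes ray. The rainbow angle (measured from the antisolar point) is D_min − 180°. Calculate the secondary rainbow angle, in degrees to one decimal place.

cos²i = (1.78490 − 1)/8 = 0.09811; i = arccos(0.31323) = 71.746°.
sin r = sin 71.746°/1.336 = 0.71084; r = 45.303°.
D_min = 2·71.746° − 6·45.303° + 360° = 231.674°.
Rainbow angle = D_min − 180° = 51.674°.

51.7°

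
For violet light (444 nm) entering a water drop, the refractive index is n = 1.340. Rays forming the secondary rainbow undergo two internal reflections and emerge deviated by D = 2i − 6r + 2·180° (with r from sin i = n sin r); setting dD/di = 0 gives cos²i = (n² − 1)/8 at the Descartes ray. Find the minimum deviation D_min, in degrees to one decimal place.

232.7°

cos²i = (1.79560 − 1)/8 = 0.09945; i = arccos(0.31536) = 71.618°.
sin r = sin 71.618°/1.340 = 0.70819; r = 45.088°.
D_min = 2·71.618° − 6·45.088° + 360° = 232.709°.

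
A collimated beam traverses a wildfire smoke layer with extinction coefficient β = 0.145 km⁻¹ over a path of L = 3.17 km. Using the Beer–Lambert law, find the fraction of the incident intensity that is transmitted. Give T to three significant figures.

0.632

τ = β·L = 0.145 × 3.17 = 0.4596.
T = exp(−0.4596) = 0.6315.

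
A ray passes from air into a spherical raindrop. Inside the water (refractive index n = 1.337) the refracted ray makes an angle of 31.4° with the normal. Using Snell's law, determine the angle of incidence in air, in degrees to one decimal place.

44.2°

Snell: sin θ_i = n · sin θ_r = 1.337 × sin 31.4° = 1.337 × 0.5210 = 0.6966.
θ_i = arcsin(0.6966) = 44.15°.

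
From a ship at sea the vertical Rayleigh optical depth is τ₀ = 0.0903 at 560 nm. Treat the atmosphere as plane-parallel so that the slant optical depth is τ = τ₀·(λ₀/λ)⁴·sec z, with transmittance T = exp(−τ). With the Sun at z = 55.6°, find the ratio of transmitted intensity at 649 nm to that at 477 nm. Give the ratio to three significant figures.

Airmass: sec 55.6° = 1.7700.
τ(649 nm) = 0.0903 × (560/649)⁴ × 1.7700 = 0.0903 × 0.5543 × 1.7700 = 0.0886.
τ(477 nm) = 0.0903 × (560/477)⁴ × 1.7700 = 0.0903 × 1.8997 × 1.7700 = 0.3036.
T(649)/T(477) = exp(τ_B − τ_A) = exp(0.2150) = 1.2399.

1.24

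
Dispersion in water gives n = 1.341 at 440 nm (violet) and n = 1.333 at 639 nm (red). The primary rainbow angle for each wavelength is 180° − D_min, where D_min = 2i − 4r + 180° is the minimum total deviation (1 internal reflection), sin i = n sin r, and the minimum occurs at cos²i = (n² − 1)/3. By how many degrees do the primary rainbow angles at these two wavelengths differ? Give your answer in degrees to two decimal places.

1.15°

At 440 nm (n = 1.341): cos²i = 0.26609 → i = 58.946°, r = 39.705°, D_min = 139.071°, rainbow angle = 40.929°.
At 639 nm (n = 1.333): cos²i = 0.25896 → i = 59.410°, r = 40.225°, D_min = 137.922°, rainbow angle = 42.078°.
Angular width = |40.929° − 42.078°| = 1.149°.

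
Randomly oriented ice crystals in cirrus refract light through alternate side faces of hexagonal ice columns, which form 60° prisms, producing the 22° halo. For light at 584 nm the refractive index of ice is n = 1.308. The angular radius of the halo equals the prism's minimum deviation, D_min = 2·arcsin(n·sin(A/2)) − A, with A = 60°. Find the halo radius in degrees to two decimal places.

n·sin(A/2) = 1.308 × sin 30° = 1.308 × 0.5000 = 0.6540.
D_min = 2·arcsin(0.6540) − 60° = 2 × 40.844° − 60° = 21.688°.

21.69°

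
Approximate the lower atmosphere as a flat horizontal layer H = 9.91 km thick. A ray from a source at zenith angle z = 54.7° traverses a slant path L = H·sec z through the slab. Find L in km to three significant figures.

17.1 km

sec z = 1/cos 54.7° = 1.7305.
L = 9.91 × 1.7305 = 17.150 km.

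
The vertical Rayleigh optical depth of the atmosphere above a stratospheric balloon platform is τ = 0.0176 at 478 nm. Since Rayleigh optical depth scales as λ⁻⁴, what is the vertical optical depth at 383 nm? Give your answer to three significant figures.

0.0427

τ(383 nm) = τ(478 nm) × (478/383)⁴ = 0.0176 × (1.2480)⁴ = 0.0176 × 2.4261 = 0.0427.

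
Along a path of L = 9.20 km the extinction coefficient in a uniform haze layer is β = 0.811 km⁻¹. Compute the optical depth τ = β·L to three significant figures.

7.46

τ = β·L = 0.811 × 9.20 = 7.4612.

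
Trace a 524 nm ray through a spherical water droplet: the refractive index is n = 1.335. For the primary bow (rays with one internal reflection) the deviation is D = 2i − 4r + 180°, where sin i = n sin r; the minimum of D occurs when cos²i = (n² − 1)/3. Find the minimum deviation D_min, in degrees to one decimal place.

cos²i = (1.78222 − 1)/3 = 0.26074; i = arccos(0.51063) = 59.294°.
sin r = sin 59.294°/1.335 = 0.64405; r = 40.094°.
D_min = 2·59.294° − 4·40.094° + 180° = 138.212°.

138.2°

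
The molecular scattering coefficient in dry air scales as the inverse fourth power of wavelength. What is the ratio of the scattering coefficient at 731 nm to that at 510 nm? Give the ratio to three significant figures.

Rayleigh scattering ∝ λ⁻⁴, so the ratio of coefficients is the inverse fourth power of the wavelength ratio.
σ(731)/σ(510) = (510/731)⁴ = (0.6977)⁴ = 0.2369.

0.237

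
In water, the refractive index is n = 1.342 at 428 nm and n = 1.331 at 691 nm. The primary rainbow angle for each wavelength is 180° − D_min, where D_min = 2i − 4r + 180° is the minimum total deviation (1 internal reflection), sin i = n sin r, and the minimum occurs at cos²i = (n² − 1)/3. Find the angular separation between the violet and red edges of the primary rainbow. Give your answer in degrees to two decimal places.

At 428 nm (n = 1.342): cos²i = 0.26699 → i = 58.888°, r = 39.641°, D_min = 139.213°, rainbow angle = 40.787°.
At 691 nm (n = 1.331): cos²i = 0.25719 → i = 59.527°, r = 40.356°, D_min = 137.630°, rainbow angle = 42.370°.
Angular width = |40.787° − 42.370°| = 1.583°.

1.58°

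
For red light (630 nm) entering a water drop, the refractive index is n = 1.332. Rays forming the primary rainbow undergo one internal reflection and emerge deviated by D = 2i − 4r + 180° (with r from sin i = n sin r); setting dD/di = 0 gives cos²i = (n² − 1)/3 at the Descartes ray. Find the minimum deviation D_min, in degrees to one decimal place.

cos²i = (1.77422 − 1)/3 = 0.25807; i = arccos(0.50801) = 59.469°.
sin r = sin 59.469°/1.332 = 0.64666; r = 40.290°.
D_min = 2·59.469° − 4·40.290° + 180° = 137.776°.

137.8°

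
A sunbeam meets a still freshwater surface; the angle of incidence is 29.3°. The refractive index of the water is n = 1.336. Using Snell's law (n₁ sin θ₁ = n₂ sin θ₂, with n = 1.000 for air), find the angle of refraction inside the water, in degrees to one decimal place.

Snell: sin θ_r = sin θ_i / n = sin 29.3° / 1.336 = 0.4894 / 1.336 = 0.3663.
θ_r = arcsin(0.3663) = 21.49°.

21.5°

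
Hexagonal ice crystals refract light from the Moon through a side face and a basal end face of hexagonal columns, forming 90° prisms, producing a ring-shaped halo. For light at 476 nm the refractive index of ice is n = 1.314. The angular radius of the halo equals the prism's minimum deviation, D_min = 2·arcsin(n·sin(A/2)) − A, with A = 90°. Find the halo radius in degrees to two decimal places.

46.60°

n·sin(A/2) = 1.314 × sin 45° = 1.314 × 0.7071 = 0.9291.
D_min = 2·arcsin(0.9291) − 90° = 2 × 68.301° − 90° = 46.602°.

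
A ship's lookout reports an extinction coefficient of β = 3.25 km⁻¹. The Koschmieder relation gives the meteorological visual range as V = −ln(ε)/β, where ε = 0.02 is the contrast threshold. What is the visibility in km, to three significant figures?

V = −ln(0.02) / 3.25 = 3.912 / 3.25 = 1.2037 km.

1.20 km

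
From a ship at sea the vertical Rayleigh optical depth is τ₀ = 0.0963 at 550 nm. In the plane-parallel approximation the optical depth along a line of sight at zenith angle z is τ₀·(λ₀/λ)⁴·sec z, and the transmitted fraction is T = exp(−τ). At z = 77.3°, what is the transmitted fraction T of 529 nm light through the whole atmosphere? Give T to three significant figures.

0.599

sec 77.3° = 4.5486.
τ = 0.0963 × (550/529)⁴ × 4.5486 = 0.0963 × 1.1685 × 4.5486 = 0.5118.
T = exp(−0.5118) = 0.5994.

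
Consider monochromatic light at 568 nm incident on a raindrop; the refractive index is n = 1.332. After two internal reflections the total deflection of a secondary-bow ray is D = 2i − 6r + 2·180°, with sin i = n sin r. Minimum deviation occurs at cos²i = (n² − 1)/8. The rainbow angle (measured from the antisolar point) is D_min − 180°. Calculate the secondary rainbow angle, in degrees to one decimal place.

50.6°

cos²i = (1.77422 − 1)/8 = 0.09678; i = arccos(0.31109) = 71.875°.
sin r = sin 71.875°/1.332 = 0.71350; r = 45.520°.
D_min = 2·71.875° − 6·45.520° + 360° = 230.628°.
Rainbow angle = D_min − 180° = 50.628°.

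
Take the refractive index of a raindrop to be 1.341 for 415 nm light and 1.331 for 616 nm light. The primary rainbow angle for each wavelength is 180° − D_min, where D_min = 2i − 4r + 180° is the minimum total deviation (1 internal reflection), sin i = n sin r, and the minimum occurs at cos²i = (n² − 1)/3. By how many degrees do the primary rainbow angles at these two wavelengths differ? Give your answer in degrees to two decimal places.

At 415 nm (n = 1.341): cos²i = 0.26609 → i = 58.946°, r = 39.705°, D_min = 139.071°, rainbow angle = 40.929°.
At 616 nm (n = 1.331): cos²i = 0.25719 → i = 59.527°, r = 40.356°, D_min = 137.630°, rainbow angle = 42.370°.
Angular width = |40.929° − 42.370°| = 1.441°.

1.44°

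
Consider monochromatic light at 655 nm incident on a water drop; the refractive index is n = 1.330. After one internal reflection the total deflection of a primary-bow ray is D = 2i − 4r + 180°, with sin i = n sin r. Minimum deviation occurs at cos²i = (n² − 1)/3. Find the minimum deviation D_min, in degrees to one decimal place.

137.5°

cos²i = (1.76890 − 1)/3 = 0.25630; i = arccos(0.50626) = 59.585°.
sin r = sin 59.585°/1.330 = 0.64841; r = 40.422°.
D_min = 2·59.585° − 4·40.422° + 180° = 137.484°.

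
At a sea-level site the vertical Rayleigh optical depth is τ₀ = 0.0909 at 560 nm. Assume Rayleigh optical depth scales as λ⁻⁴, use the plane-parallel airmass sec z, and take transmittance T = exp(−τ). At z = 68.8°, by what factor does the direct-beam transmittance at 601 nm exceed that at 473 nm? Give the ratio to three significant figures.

Airmass: sec 68.8° = 2.7653.
τ(601 nm) = 0.0909 × (560/601)⁴ × 2.7653 = 0.0909 × 0.7538 × 2.7653 = 0.1895.
τ(473 nm) = 0.0909 × (560/473)⁴ × 2.7653 = 0.0909 × 1.9648 × 2.7653 = 0.4939.
T(601)/T(473) = exp(τ_B − τ_A) = exp(0.3044) = 1.3558.

1.36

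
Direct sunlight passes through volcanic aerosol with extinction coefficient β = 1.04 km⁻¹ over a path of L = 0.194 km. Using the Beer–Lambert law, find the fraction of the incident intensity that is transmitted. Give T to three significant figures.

τ = β·L = 1.04 × 0.194 = 0.2018.
T = exp(−0.2018) = 0.8173.

0.817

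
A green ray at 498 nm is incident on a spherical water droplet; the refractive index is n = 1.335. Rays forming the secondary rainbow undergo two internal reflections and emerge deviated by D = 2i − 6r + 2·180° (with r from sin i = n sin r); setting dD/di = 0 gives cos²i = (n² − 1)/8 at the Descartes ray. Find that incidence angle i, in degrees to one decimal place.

71.8°

cos²i = (1.335² − 1)/8 = (1.78222 − 1)/8 = 0.09778.
cos i = 0.31269, so i = 71.778°.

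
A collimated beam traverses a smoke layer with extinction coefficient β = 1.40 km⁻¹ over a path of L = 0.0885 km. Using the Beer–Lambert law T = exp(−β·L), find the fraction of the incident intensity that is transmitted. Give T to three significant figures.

τ = β·L = 1.40 × 0.0885 = 0.1239.
T = exp(−0.1239) = 0.8835.

0.883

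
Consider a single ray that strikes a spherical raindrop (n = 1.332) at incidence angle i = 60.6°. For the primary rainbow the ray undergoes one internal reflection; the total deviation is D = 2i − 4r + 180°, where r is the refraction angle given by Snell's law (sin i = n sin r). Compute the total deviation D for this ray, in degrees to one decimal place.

137.8°

sin r = sin 60.6° / 1.332 = 0.8712/1.332 = 0.6541; r = 40.85°.
D = 2·60.6° − 4·40.85° + 180° = 121.20° − 163.39° + 180° = 137.81°.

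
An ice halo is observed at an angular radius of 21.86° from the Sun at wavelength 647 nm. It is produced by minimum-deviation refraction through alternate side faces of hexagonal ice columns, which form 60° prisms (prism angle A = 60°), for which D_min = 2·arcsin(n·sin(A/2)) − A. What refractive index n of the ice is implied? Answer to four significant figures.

Rearranging: n = sin((D_min + A)/2) / sin(A/2).
(D_min + A)/2 = (21.86° + 60°)/2 = 40.930°.
n = sin 40.930° / sin 30° = 0.6551 / 0.5000 = 1.3103.

1.310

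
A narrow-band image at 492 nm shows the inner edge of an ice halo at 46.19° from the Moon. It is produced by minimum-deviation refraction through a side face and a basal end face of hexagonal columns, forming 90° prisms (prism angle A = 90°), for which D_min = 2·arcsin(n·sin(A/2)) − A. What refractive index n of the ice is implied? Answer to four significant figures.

Rearranging: n = sin((D_min + A)/2) / sin(A/2).
(D_min + A)/2 = (46.19° + 90°)/2 = 68.095°.
n = sin 68.095° / sin 45° = 0.9278 / 0.7071 = 1.3121.

1.312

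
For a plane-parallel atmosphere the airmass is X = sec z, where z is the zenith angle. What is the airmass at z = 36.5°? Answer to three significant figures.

1.24

X = sec z = 1/cos 36.5° = 1/0.8039 = 1.2440.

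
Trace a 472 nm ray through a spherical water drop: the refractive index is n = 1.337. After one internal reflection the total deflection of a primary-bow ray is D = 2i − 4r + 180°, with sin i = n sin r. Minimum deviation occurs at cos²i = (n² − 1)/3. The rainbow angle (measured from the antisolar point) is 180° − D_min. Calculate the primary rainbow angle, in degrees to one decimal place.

cos²i = (1.78757 − 1)/3 = 0.26252; i = arccos(0.51237) = 59.178°.
sin r = sin 59.178°/1.337 = 0.64231; r = 39.964°.
D_min = 2·59.178° − 4·39.964° + 180° = 138.500°.
Rainbow angle = 180° − D_min = 41.500°.

41.5°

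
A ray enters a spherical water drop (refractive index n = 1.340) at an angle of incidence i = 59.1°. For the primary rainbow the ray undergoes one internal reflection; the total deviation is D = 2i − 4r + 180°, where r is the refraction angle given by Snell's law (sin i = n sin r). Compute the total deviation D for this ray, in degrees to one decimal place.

138.9°

sin r = sin 59.1° / 1.340 = 0.8581/1.340 = 0.6403; r = 39.82°.
D = 2·59.1° − 4·39.82° + 180° = 118.20° − 159.27° + 180° = 138.93°.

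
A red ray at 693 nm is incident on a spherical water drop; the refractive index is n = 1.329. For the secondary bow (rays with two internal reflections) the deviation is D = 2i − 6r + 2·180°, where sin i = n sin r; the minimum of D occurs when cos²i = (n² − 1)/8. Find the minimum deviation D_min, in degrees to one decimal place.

229.8°

cos²i = (1.76624 − 1)/8 = 0.09578; i = arccos(0.30948) = 71.972°.
sin r = sin 71.972°/1.329 = 0.71550; r = 45.685°.
D_min = 2·71.972° − 6·45.685° + 360° = 229.837°.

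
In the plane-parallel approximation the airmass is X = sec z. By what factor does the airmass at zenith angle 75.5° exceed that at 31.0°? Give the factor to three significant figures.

X(75.5°)/X(31.0°) = sec 75.5° / sec 31.0° = cos 31.0° / cos 75.5° = 0.8572/0.2504 = 3.4235.

3.42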